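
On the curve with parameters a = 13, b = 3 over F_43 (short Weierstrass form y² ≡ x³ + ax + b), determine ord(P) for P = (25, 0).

2

2P: (25, 0) + (25, 0): same x and y₁ ≡ -y₂, so the sum is ∞.
2P = ∞, so the order is 2.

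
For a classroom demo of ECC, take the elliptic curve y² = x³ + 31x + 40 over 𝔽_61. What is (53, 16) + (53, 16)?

(29, 14)

tangent at (53, 16): λ = (3·53² + 31)/(2·16) ≡ 40/32. 32⁻¹ ≡ 21 (mod 61), so λ ≡ 40·21 ≡ 47.
  x = λ² - 53 - 53 = 2209 - 106 ≡ 29; y = λ·(53 - 29) - 16 ≡ 14. → (29, 14)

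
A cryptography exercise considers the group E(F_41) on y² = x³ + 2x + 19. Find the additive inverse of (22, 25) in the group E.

-(22, 25) = (22, -25 mod 41) = (22, 16).

(22, 16)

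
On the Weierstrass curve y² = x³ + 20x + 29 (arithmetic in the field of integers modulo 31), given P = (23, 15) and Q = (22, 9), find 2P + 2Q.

(23, 15)

First 2P:
Repeated addition: build up to 2P.
2P: tangent at (23, 15): λ = (3·23² + 20)/(2·15) ≡ 26/30. 30⁻¹ ≡ 30 (mod 31) since 30·30 = 900 ≡ 1, so λ ≡ 26·30 ≡ 5.
  x = λ² - 23 - 23 = 25 - 46 ≡ 10; y = λ·(23 - 10) - 15 ≡ 19. → (10, 19)
2P = (10, 19).
Next 2Q:
Repeated addition: build up to 2Q.
2Q: tangent at (22, 9): λ = (3·22² + 20)/(2·9) ≡ 15/18. 18⁻¹ ≡ 19 (mod 31), so λ ≡ 15·19 ≡ 6.
  x = λ² - 22 - 22 = 36 - 44 ≡ 23; y = λ·(22 - 23) - 9 ≡ 16. → (23, 16)
2Q = (23, 16).
Finally 2P + 2Q:
(10, 19) + (23, 16). λ = (16 - 19)/(23 - 10) ≡ 28/13 mod 31. 13⁻¹ ≡ 12 (mod 31), so λ ≡ 26.
  x = λ² - 10 - 23 = 676 - 33 ≡ 23; y = λ·(10 - 23) - 19 ≡ 15. → (23, 15)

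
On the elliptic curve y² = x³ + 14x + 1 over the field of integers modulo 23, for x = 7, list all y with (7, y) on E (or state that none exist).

x³ + 14x + 1 = 442 ≡ 5 (mod 23).
5 is a non-residue mod 23; no y exists.

none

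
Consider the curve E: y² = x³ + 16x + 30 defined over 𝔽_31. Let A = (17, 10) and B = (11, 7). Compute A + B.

(11, 24)

(17, 10) + (11, 7). λ = (7 - 10)/(11 - 17) ≡ 28/25 mod 31. 25⁻¹ ≡ 5 (mod 31), so λ ≡ 16.
  x = λ² - 17 - 11 = 256 - 28 ≡ 11; y = λ·(17 - 11) - 10 ≡ 24. → (11, 24)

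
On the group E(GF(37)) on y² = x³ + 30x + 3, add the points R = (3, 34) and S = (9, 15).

(34, 21)

(3, 34) + (9, 15). λ = (15 - 34)/(9 - 3) ≡ 18/6 mod 37. 6⁻¹ ≡ 31 (mod 37), so λ ≡ 3.
  x = λ² - 3 - 9 = 9 - 12 ≡ 34; y = λ·(3 - 34) - 34 ≡ 21. → (34, 21)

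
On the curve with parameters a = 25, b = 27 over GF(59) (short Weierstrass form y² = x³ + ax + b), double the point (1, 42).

(44, 42)

tangent at (1, 42): λ = (3·1² + 25)/(2·42) ≡ 28/25. 25⁻¹ ≡ 26 (mod 59), so λ ≡ 28·26 ≡ 20.
  x = λ² - 1 - 1 = 400 - 2 ≡ 44; y = λ·(1 - 44) - 42 ≡ 42. → (44, 42)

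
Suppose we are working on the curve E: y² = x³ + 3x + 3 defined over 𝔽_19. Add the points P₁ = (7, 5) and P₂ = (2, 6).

(7, 5) + (2, 6). λ = (6 - 5)/(2 - 7) ≡ 1/14 mod 19. 14⁻¹ ≡ 15 (mod 19), so λ ≡ 15.
  x = λ² - 7 - 2 = 225 - 9 ≡ 7; y = λ·(7 - 7) - 5 ≡ 14. → (7, 14)

(7, 14)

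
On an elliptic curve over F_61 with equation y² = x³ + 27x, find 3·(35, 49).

(24, 36)

Write G = (35, 49).
Repeated addition: build up to 3G.
2G: tangent at (35, 49): λ = (3·35² + 27)/(2·49) ≡ 42/37. 37⁻¹ ≡ 33 (mod 61), so λ ≡ 42·33 ≡ 44.
  x = λ² - 35 - 35 = 1936 - 70 ≡ 36; y = λ·(35 - 36) - 49 ≡ 29. → (36, 29)
3G: (36, 29) + (35, 49). λ = (49 - 29)/(35 - 36) ≡ 20/60 mod 61. 60⁻¹ ≡ 60 (mod 61), so λ ≡ 41.
  x = λ² - 36 - 35 = 1681 - 71 ≡ 24; y = λ·(36 - 24) - 29 ≡ 36. → (24, 36)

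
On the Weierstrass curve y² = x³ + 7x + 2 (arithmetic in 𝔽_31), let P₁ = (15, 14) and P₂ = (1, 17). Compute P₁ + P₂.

(15, 14) + (1, 17). λ = (17 - 14)/(1 - 15) ≡ 3/17 mod 31. 17⁻¹ ≡ 11 (mod 31), so λ ≡ 2.
  x = λ² - 15 - 1 = 4 - 16 ≡ 19; y = λ·(15 - 19) - 14 ≡ 9. → (19, 9)

(19, 9)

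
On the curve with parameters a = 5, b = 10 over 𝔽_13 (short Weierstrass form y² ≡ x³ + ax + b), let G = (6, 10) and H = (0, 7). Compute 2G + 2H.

First 2G:
Repeated addition: build up to 2G.
2G: tangent at (6, 10): λ = (3·6² + 5)/(2·10) ≡ 9/7. 7⁻¹ ≡ 2 (mod 13), so λ ≡ 9·2 ≡ 5.
  x = λ² - 6 - 6 = 25 - 12 ≡ 0; y = λ·(6 - 0) - 10 ≡ 7. → (0, 7)
2G = (0, 7).
Next 2H:
Repeated addition: build up to 2H.
2H: tangent at (0, 7): λ = (3·0² + 5)/(2·7) ≡ 5/1. 1⁻¹ ≡ 1 (mod 13), so λ ≡ 5·1 ≡ 5.
  x = λ² - 0 - 0 = 25 - 0 ≡ 12; y = λ·(0 - 12) - 7 ≡ 11. → (12, 11)
2H = (12, 11).
Finally 2G + 2H:
(0, 7) + (12, 11). λ = (11 - 7)/(12 - 0) ≡ 4/12 mod 13. 12⁻¹ ≡ 12 (mod 13) since 12·12 = 144 ≡ 1, so λ ≡ 9.
  x = λ² - 0 - 12 = 81 - 12 ≡ 4; y = λ·(0 - 4) - 7 ≡ 9. → (4, 9)

(4, 9)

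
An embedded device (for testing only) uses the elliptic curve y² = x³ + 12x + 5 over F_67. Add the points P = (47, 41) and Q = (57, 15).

(47, 41) + (57, 15). λ = (15 - 41)/(57 - 47) ≡ 41/10 mod 67. 10⁻¹ ≡ 47 (mod 67), so λ ≡ 51.
  x = λ² - 47 - 57 = 2601 - 104 ≡ 18; y = λ·(47 - 18) - 41 ≡ 31. → (18, 31)

(18, 31)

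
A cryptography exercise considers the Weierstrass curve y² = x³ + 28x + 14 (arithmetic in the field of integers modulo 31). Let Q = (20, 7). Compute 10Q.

Repeated addition: build up to 10Q.
2Q: tangent at (20, 7): λ = (3·20² + 28)/(2·7) ≡ 19/14. 14⁻¹ ≡ 20 (mod 31) since 14·20 = 280 ≡ 1, so λ ≡ 19·20 ≡ 8.
  x = λ² - 20 - 20 = 64 - 40 ≡ 24; y = λ·(20 - 24) - 7 ≡ 23. → (24, 23)
3Q: (24, 23) + (20, 7). λ = (7 - 23)/(20 - 24) ≡ 15/27 mod 31. 27⁻¹ ≡ 23 (mod 31), so λ ≡ 4.
  x = λ² - 24 - 20 = 16 - 44 ≡ 3; y = λ·(24 - 3) - 23 ≡ 30. → (3, 30)
4Q: (3, 30) + (20, 7). λ = (7 - 30)/(20 - 3) ≡ 8/17 mod 31. 17⁻¹ ≡ 11 (mod 31) since 17·11 = 187 ≡ 1, so λ ≡ 26.
  x = λ² - 3 - 20 = 676 - 23 ≡ 2; y = λ·(3 - 2) - 30 ≡ 27. → (2, 27)
5Q: (2, 27) + (20, 7). λ = (7 - 27)/(20 - 2) ≡ 11/18 mod 31. 18⁻¹ ≡ 19 (mod 31) since 18·19 = 342 ≡ 1, so λ ≡ 23.
  x = λ² - 2 - 20 = 529 - 22 ≡ 11; y = λ·(2 - 11) - 27 ≡ 14. → (11, 14)
6Q: (11, 14) + (20, 7). λ = (7 - 14)/(20 - 11) ≡ 24/9 mod 31. 9⁻¹ ≡ 7 (mod 31), so λ ≡ 13.
  x = λ² - 11 - 20 = 169 - 31 ≡ 14; y = λ·(11 - 14) - 14 ≡ 9. → (14, 9)
7Q: (14, 9) + (20, 7). λ = (7 - 9)/(20 - 14) ≡ 29/6 mod 31. 6⁻¹ ≡ 26 (mod 31) since 6·26 = 156 ≡ 1, so λ ≡ 10.
  x = λ² - 14 - 20 = 100 - 34 ≡ 4; y = λ·(14 - 4) - 9 ≡ 29. → (4, 29)
8Q: (4, 29) + (20, 7). λ = (7 - 29)/(20 - 4) ≡ 9/16 mod 31. 16⁻¹ ≡ 2 (mod 31), so λ ≡ 18.
  x = λ² - 4 - 20 = 324 - 24 ≡ 21; y = λ·(4 - 21) - 29 ≡ 6. → (21, 6)
9Q: (21, 6) + (20, 7). λ = (7 - 6)/(20 - 21) ≡ 1/30 mod 31. 30⁻¹ ≡ 30 (mod 31) since 30·30 = 900 ≡ 1, so λ ≡ 30.
  x = λ² - 21 - 20 = 900 - 41 ≡ 22; y = λ·(21 - 22) - 6 ≡ 26. → (22, 26)
10Q: (22, 26) + (20, 7). λ = (7 - 26)/(20 - 22) ≡ 12/29 mod 31. 29⁻¹ ≡ 15 (mod 31), so λ ≡ 25.
  x = λ² - 22 - 20 = 625 - 42 ≡ 25; y = λ·(22 - 25) - 26 ≡ 23. → (25, 23)

(25, 23)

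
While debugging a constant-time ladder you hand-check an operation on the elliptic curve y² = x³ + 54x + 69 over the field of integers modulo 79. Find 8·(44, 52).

Write P = (44, 52).
Double-and-add on 8 = (1000)₂. Start with P = (44, 52) for the leading 1-bit.
double: tangent at (44, 52): λ = (3·44² + 54)/(2·52) ≡ 16/25. 25⁻¹ ≡ 19 (mod 79), so λ ≡ 16·19 ≡ 67.
  x = λ² - 44 - 44 = 4489 - 88 ≡ 56; y = λ·(44 - 56) - 52 ≡ 13. → (56, 13)
double: tangent at (56, 13): λ = (3·56² + 54)/(2·13) ≡ 61/26. 26⁻¹ ≡ 76 (mod 79), so λ ≡ 61·76 ≡ 54.
  x = λ² - 56 - 56 = 2916 - 112 ≡ 39; y = λ·(56 - 39) - 13 ≡ 36. → (39, 36)
double: tangent at (39, 36): λ = (3·39² + 54)/(2·36) ≡ 35/72. 72⁻¹ ≡ 45 (mod 79), so λ ≡ 35·45 ≡ 74.
  x = λ² - 39 - 39 = 5476 - 78 ≡ 26; y = λ·(39 - 26) - 36 ≡ 57. → (26, 57)

(26, 57)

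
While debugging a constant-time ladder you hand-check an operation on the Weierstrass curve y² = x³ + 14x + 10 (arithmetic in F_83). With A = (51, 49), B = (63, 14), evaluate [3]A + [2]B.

(82, 24)

First 3A:
Repeated addition: build up to 3A.
2A: tangent at (51, 49): λ = (3·51² + 14)/(2·49) ≡ 15/15. 15⁻¹ ≡ 72 (mod 83) since 15·72 = 1080 ≡ 1, so λ ≡ 15·72 ≡ 1.
  x = λ² - 51 - 51 = 1 - 102 ≡ 65; y = λ·(51 - 65) - 49 ≡ 20. → (65, 20)
3A: (65, 20) + (51, 49). λ = (49 - 20)/(51 - 65) ≡ 29/69 mod 83. 69⁻¹ ≡ 77 (mod 83), so λ ≡ 75.
  x = λ² - 65 - 51 = 5625 - 116 ≡ 31; y = λ·(65 - 31) - 20 ≡ 40. → (31, 40)
3A = (31, 40).
Next 2B:
Repeated addition: build up to 2B.
2B: tangent at (63, 14): λ = (3·63² + 14)/(2·14) ≡ 52/28. 28⁻¹ ≡ 3 (mod 83) since 28·3 = 84 ≡ 1, so λ ≡ 52·3 ≡ 73.
  x = λ² - 63 - 63 = 5329 - 126 ≡ 57; y = λ·(63 - 57) - 14 ≡ 9. → (57, 9)
2B = (57, 9).
Finally 3A + 2B:
(31, 40) + (57, 9). λ = (9 - 40)/(57 - 31) ≡ 52/26 mod 83. 26⁻¹ ≡ 16 (mod 83) since 26·16 = 416 ≡ 1, so λ ≡ 2.
  x = λ² - 31 - 57 = 4 - 88 ≡ 82; y = λ·(31 - 82) - 40 ≡ 24. → (82, 24)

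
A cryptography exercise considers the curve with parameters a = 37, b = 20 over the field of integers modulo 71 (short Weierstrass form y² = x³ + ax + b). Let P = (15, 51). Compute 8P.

Repeated addition: build up to 8P.
2P: tangent at (15, 51): λ = (3·15² + 37)/(2·51) ≡ 2/31. 31⁻¹ ≡ 55 (mod 71) since 31·55 = 1705 ≡ 1, so λ ≡ 2·55 ≡ 39.
  x = λ² - 15 - 15 = 1521 - 30 ≡ 0; y = λ·(15 - 0) - 51 ≡ 37. → (0, 37)
3P: (0, 37) + (15, 51). λ = (51 - 37)/(15 - 0) ≡ 14/15 mod 71. 15⁻¹ ≡ 19 (mod 71) since 15·19 = 285 ≡ 1, so λ ≡ 53.
  x = λ² - 0 - 15 = 2809 - 15 ≡ 25; y = λ·(0 - 25) - 37 ≡ 58. → (25, 58)
4P: (25, 58) + (15, 51). λ = (51 - 58)/(15 - 25) ≡ 64/61 mod 71. 61⁻¹ ≡ 7 (mod 71) since 61·7 = 427 ≡ 1, so λ ≡ 22.
  x = λ² - 25 - 15 = 484 - 40 ≡ 18; y = λ·(25 - 18) - 58 ≡ 25. → (18, 25)
5P: (18, 25) + (15, 51). λ = (51 - 25)/(15 - 18) ≡ 26/68 mod 71. 68⁻¹ ≡ 47 (mod 71) since 68·47 = 3196 ≡ 1, so λ ≡ 15.
  x = λ² - 18 - 15 = 225 - 33 ≡ 50; y = λ·(18 - 50) - 25 ≡ 63. → (50, 63)
6P: (50, 63) + (15, 51). λ = (51 - 63)/(15 - 50) ≡ 59/36 mod 71. 36⁻¹ ≡ 2 (mod 71), so λ ≡ 47.
  x = λ² - 50 - 15 = 2209 - 65 ≡ 14; y = λ·(50 - 14) - 63 ≡ 67. → (14, 67)
7P: (14, 67) + (15, 51). λ = (51 - 67)/(15 - 14) ≡ 55/1 mod 71. 1⁻¹ ≡ 1 (mod 71), so λ ≡ 55.
  x = λ² - 14 - 15 = 3025 - 29 ≡ 14; y = λ·(14 - 14) - 67 ≡ 4. → (14, 4)
8P: (14, 4) + (15, 51). λ = (51 - 4)/(15 - 14) ≡ 47/1 mod 71. 1⁻¹ ≡ 1 (mod 71) since 1·1 = 1 ≡ 1, so λ ≡ 47.
  x = λ² - 14 - 15 = 2209 - 29 ≡ 50; y = λ·(14 - 50) - 4 ≡ 8. → (50, 8)

(50, 8)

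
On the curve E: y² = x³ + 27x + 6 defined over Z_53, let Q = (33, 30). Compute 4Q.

Repeated addition: build up to 4Q.
2Q: tangent at (33, 30): λ = (3·33² + 27)/(2·30) ≡ 8/7. 7⁻¹ ≡ 38 (mod 53), so λ ≡ 8·38 ≡ 39.
  x = λ² - 33 - 33 = 1521 - 66 ≡ 24; y = λ·(33 - 24) - 30 ≡ 3. → (24, 3)
3Q: (24, 3) + (33, 30). λ = (30 - 3)/(33 - 24) ≡ 27/9 mod 53. 9⁻¹ ≡ 6 (mod 53), so λ ≡ 3.
  x = λ² - 24 - 33 = 9 - 57 ≡ 5; y = λ·(24 - 5) - 3 ≡ 1. → (5, 1)
4Q: (5, 1) + (33, 30). λ = (30 - 1)/(33 - 5) ≡ 29/28 mod 53. 28⁻¹ ≡ 36 (mod 53) since 28·36 = 1008 ≡ 1, so λ ≡ 37.
  x = λ² - 5 - 33 = 1369 - 38 ≡ 6; y = λ·(5 - 6) - 1 ≡ 15. → (6, 15)

(6, 15)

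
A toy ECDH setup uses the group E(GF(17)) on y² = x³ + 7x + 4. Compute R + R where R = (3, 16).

tangent at (3, 16): λ = (3·3² + 7)/(2·16) ≡ 0/15. 15⁻¹ ≡ 8 (mod 17) since 15·8 = 120 ≡ 1, so λ ≡ 0·8 ≡ 0.
  x = λ² - 3 - 3 = 0 - 6 ≡ 11; y = λ·(3 - 11) - 16 ≡ 1. → (11, 1)

(11, 1)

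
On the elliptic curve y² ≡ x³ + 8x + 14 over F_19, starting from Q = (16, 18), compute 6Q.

Double-and-add on 6 = (110)₂. Start with Q = (16, 18) for the leading 1-bit.
double: tangent at (16, 18): λ = (3·16² + 8)/(2·18) ≡ 16/17. 17⁻¹ ≡ 9 (mod 19), so λ ≡ 16·9 ≡ 11.
  x = λ² - 16 - 16 = 121 - 32 ≡ 13; y = λ·(16 - 13) - 18 ≡ 15. → (13, 15)
add Q: (13, 15) + (16, 18). λ = (18 - 15)/(16 - 13) ≡ 3/3 mod 19. 3⁻¹ ≡ 13 (mod 19) since 3·13 = 39 ≡ 1, so λ ≡ 1.
  x = λ² - 13 - 16 = 1 - 29 ≡ 10; y = λ·(13 - 10) - 15 ≡ 7. → (10, 7)
double: tangent at (10, 7): λ = (3·10² + 8)/(2·7) ≡ 4/14. 14⁻¹ ≡ 15 (mod 19), so λ ≡ 4·15 ≡ 3.
  x = λ² - 10 - 10 = 9 - 20 ≡ 8; y = λ·(10 - 8) - 7 ≡ 18. → (8, 18)

(8, 18)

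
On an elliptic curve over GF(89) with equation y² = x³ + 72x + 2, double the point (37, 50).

tangent at (37, 50): λ = (3·37² + 72)/(2·50) ≡ 85/11. 11⁻¹ ≡ 81 (mod 89), so λ ≡ 85·81 ≡ 32.
  x = λ² - 37 - 37 = 1024 - 74 ≡ 60; y = λ·(37 - 60) - 50 ≡ 15. → (60, 15)

(60, 15)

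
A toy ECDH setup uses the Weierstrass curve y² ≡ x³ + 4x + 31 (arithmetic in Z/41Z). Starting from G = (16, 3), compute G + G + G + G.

(36, 38)

Repeated addition: build up to 4G.
2G: tangent at (16, 3): λ = (3·16² + 4)/(2·3) ≡ 34/6. 6⁻¹ ≡ 7 (mod 41), so λ ≡ 34·7 ≡ 33.
  x = λ² - 16 - 16 = 1089 - 32 ≡ 32; y = λ·(16 - 32) - 3 ≡ 2. → (32, 2)
3G: (32, 2) + (16, 3). λ = (3 - 2)/(16 - 32) ≡ 1/25 mod 41. 25⁻¹ ≡ 23 (mod 41), so λ ≡ 23.
  x = λ² - 32 - 16 = 529 - 48 ≡ 30; y = λ·(32 - 30) - 2 ≡ 3. → (30, 3)
4G: (30, 3) + (16, 3). λ = (3 - 3)/(16 - 30) ≡ 0/27 mod 41. 27⁻¹ ≡ 38 (mod 41), so λ ≡ 0.
  x = λ² - 30 - 16 = 0 - 46 ≡ 36; y = λ·(30 - 36) - 3 ≡ 38. → (36, 38)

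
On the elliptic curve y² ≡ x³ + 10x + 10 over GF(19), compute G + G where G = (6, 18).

(11, 11)

tangent at (6, 18): λ = (3·6² + 10)/(2·18) ≡ 4/17. 17⁻¹ ≡ 9 (mod 19), so λ ≡ 4·9 ≡ 17.
  x = λ² - 6 - 6 = 289 - 12 ≡ 11; y = λ·(6 - 11) - 18 ≡ 11. → (11, 11)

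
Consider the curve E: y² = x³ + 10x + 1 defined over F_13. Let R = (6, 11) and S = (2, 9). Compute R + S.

(2, 4)

(6, 11) + (2, 9). λ = (9 - 11)/(2 - 6) ≡ 11/9 mod 13. 9⁻¹ ≡ 3 (mod 13), so λ ≡ 7.
  x = λ² - 6 - 2 = 49 - 8 ≡ 2; y = λ·(6 - 2) - 11 ≡ 4. → (2, 4)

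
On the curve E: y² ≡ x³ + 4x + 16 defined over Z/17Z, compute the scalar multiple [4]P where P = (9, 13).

(13, 2)

Repeated addition: build up to 4P.
2P: tangent at (9, 13): λ = (3·9² + 4)/(2·13) ≡ 9/9. 9⁻¹ ≡ 2 (mod 17), so λ ≡ 9·2 ≡ 1.
  x = λ² - 9 - 9 = 1 - 18 ≡ 0; y = λ·(9 - 0) - 13 ≡ 13. → (0, 13)
3P: (0, 13) + (9, 13). λ = (13 - 13)/(9 - 0) ≡ 0/9 mod 17. 9⁻¹ ≡ 2 (mod 17), so λ ≡ 0.
  x = λ² - 0 - 9 = 0 - 9 ≡ 8; y = λ·(0 - 8) - 13 ≡ 4. → (8, 4)
4P: (8, 4) + (9, 13). λ = (13 - 4)/(9 - 8) ≡ 9/1 mod 17. 1⁻¹ ≡ 1 (mod 17), so λ ≡ 9.
  x = λ² - 8 - 9 = 81 - 17 ≡ 13; y = λ·(8 - 13) - 4 ≡ 2. → (13, 2)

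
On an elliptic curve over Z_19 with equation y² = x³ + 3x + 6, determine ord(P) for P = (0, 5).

8

2P: tangent at (0, 5): λ = (3·0² + 3)/(2·5) ≡ 3/10. 10⁻¹ ≡ 2 (mod 19), so λ ≡ 3·2 ≡ 6.
  x = λ² - 0 - 0 = 36 - 0 ≡ 17; y = λ·(0 - 17) - 5 ≡ 7. → (17, 7)
3P: (17, 7) + (0, 5). λ = (5 - 7)/(0 - 17) ≡ 17/2 mod 19. 2⁻¹ ≡ 10 (mod 19), so λ ≡ 18.
  x = λ² - 17 - 0 = 324 - 17 ≡ 3; y = λ·(17 - 3) - 7 ≡ 17. → (3, 17)
4P: (3, 17) + (0, 5). λ = (5 - 17)/(0 - 3) ≡ 7/16 mod 19. 16⁻¹ ≡ 6 (mod 19), so λ ≡ 4.
  x = λ² - 3 - 0 = 16 - 3 ≡ 13; y = λ·(3 - 13) - 17 ≡ 0. → (13, 0)
5P: (13, 0) + (0, 5). λ = (5 - 0)/(0 - 13) ≡ 5/6 mod 19. 6⁻¹ ≡ 16 (mod 19) since 6·16 = 96 ≡ 1, so λ ≡ 4.
  x = λ² - 13 - 0 = 16 - 13 ≡ 3; y = λ·(13 - 3) - 0 ≡ 2. → (3, 2)
6P: (3, 2) + (0, 5). λ = (5 - 2)/(0 - 3) ≡ 3/16 mod 19. 16⁻¹ ≡ 6 (mod 19), so λ ≡ 18.
  x = λ² - 3 - 0 = 324 - 3 ≡ 17; y = λ·(3 - 17) - 2 ≡ 12. → (17, 12)
7P: (17, 12) + (0, 5). λ = (5 - 12)/(0 - 17) ≡ 12/2 mod 19. 2⁻¹ ≡ 10 (mod 19) since 2·10 = 20 ≡ 1, so λ ≡ 6.
  x = λ² - 17 - 0 = 36 - 17 ≡ 0; y = λ·(17 - 0) - 12 ≡ 14. → (0, 14)
8P: (0, 14) + (0, 5): same x and y₁ ≡ -y₂, so the sum is O.
8P = O, so the order is 8.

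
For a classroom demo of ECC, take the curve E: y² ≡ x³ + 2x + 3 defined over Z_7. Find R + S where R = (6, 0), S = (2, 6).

(6, 0) + (2, 6). λ = (6 - 0)/(2 - 6) ≡ 6/3 mod 7. 3⁻¹ ≡ 5 (mod 7), so λ ≡ 2.
  x = λ² - 6 - 2 = 4 - 8 ≡ 3; y = λ·(6 - 3) - 0 ≡ 6. → (3, 6)

(3, 6)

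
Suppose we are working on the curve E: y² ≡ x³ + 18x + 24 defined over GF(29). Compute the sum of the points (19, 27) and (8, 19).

(19, 27) + (8, 19). λ = (19 - 27)/(8 - 19) ≡ 21/18 mod 29. 18⁻¹ ≡ 21 (mod 29) since 18·21 = 378 ≡ 1, so λ ≡ 6.
  x = λ² - 19 - 8 = 36 - 27 ≡ 9; y = λ·(19 - 9) - 27 ≡ 4. → (9, 4)

(9, 4)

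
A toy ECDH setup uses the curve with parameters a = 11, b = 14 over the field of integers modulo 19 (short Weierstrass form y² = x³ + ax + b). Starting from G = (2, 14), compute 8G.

(16, 7)

Repeated addition: build up to 8G.
2G: tangent at (2, 14): λ = (3·2² + 11)/(2·14) ≡ 4/9. 9⁻¹ ≡ 17 (mod 19), so λ ≡ 4·17 ≡ 11.
  x = λ² - 2 - 2 = 121 - 4 ≡ 3; y = λ·(2 - 3) - 14 ≡ 13. → (3, 13)
3G: (3, 13) + (2, 14). λ = (14 - 13)/(2 - 3) ≡ 1/18 mod 19. 18⁻¹ ≡ 18 (mod 19), so λ ≡ 18.
  x = λ² - 3 - 2 = 324 - 5 ≡ 15; y = λ·(3 - 15) - 13 ≡ 18. → (15, 18)
4G: (15, 18) + (2, 14). λ = (14 - 18)/(2 - 15) ≡ 15/6 mod 19. 6⁻¹ ≡ 16 (mod 19), so λ ≡ 12.
  x = λ² - 15 - 2 = 144 - 17 ≡ 13; y = λ·(15 - 13) - 18 ≡ 6. → (13, 6)
5G: (13, 6) + (2, 14). λ = (14 - 6)/(2 - 13) ≡ 8/8 mod 19. 8⁻¹ ≡ 12 (mod 19) since 8·12 = 96 ≡ 1, so λ ≡ 1.
  x = λ² - 13 - 2 = 1 - 15 ≡ 5; y = λ·(13 - 5) - 6 ≡ 2. → (5, 2)
6G: (5, 2) + (2, 14). λ = (14 - 2)/(2 - 5) ≡ 12/16 mod 19. 16⁻¹ ≡ 6 (mod 19), so λ ≡ 15.
  x = λ² - 5 - 2 = 225 - 7 ≡ 9; y = λ·(5 - 9) - 2 ≡ 14. → (9, 14)
7G: (9, 14) + (2, 14). λ = (14 - 14)/(2 - 9) ≡ 0/12 mod 19. 12⁻¹ ≡ 8 (mod 19), so λ ≡ 0.
  x = λ² - 9 - 2 = 0 - 11 ≡ 8; y = λ·(9 - 8) - 14 ≡ 5. → (8, 5)
8G: (8, 5) + (2, 14). λ = (14 - 5)/(2 - 8) ≡ 9/13 mod 19. 13⁻¹ ≡ 3 (mod 19), so λ ≡ 8.
  x = λ² - 8 - 2 = 64 - 10 ≡ 16; y = λ·(8 - 16) - 5 ≡ 7. → (16, 7)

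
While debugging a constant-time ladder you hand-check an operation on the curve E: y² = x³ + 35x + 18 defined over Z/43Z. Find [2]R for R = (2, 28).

tangent at (2, 28): λ = (3·2² + 35)/(2·28) ≡ 4/13. 13⁻¹ ≡ 10 (mod 43), so λ ≡ 4·10 ≡ 40.
  x = λ² - 2 - 2 = 1600 - 4 ≡ 5; y = λ·(2 - 5) - 28 ≡ 24. → (5, 24)

(5, 24)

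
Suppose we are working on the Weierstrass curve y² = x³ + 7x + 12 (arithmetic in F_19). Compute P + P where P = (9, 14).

(18, 2)

tangent at (9, 14): λ = (3·9² + 7)/(2·14) ≡ 3/9. 9⁻¹ ≡ 17 (mod 19), so λ ≡ 3·17 ≡ 13.
  x = λ² - 9 - 9 = 169 - 18 ≡ 18; y = λ·(9 - 18) - 14 ≡ 2. → (18, 2)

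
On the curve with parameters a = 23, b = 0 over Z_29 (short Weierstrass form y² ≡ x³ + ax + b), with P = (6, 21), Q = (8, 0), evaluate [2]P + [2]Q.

First 2P:
Repeated addition: build up to 2P.
2P: tangent at (6, 21): λ = (3·6² + 23)/(2·21) ≡ 15/13. 13⁻¹ ≡ 9 (mod 29), so λ ≡ 15·9 ≡ 19.
  x = λ² - 6 - 6 = 361 - 12 ≡ 1; y = λ·(6 - 1) - 21 ≡ 16. → (1, 16)
2P = (1, 16).
Next 2Q:
Repeated addition: build up to 2Q.
2Q: (8, 0) + (8, 0): same x and y₁ ≡ -y₂, so the sum is O.
2Q = O.
Finally 2P + 2Q:
(1, 16) + O = (1, 16) (identity).

(1, 16)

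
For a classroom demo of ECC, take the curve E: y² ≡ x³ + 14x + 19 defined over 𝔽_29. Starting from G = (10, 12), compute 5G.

Double-and-add on 5 = (101)₂. Start with G = (10, 12) for the leading 1-bit.
double: tangent at (10, 12): λ = (3·10² + 14)/(2·12) ≡ 24/24. 24⁻¹ ≡ 23 (mod 29), so λ ≡ 24·23 ≡ 1.
  x = λ² - 10 - 10 = 1 - 20 ≡ 10; y = λ·(10 - 10) - 12 ≡ 17. → (10, 17)
double: tangent at (10, 17): λ = (3·10² + 14)/(2·17) ≡ 24/5. 5⁻¹ ≡ 6 (mod 29), so λ ≡ 24·6 ≡ 28.
  x = λ² - 10 - 10 = 784 - 20 ≡ 10; y = λ·(10 - 10) - 17 ≡ 12. → (10, 12)
add G: tangent at (10, 12): λ = (3·10² + 14)/(2·12) ≡ 24/24. 24⁻¹ ≡ 23 (mod 29) since 24·23 = 552 ≡ 1, so λ ≡ 24·23 ≡ 1.
  x = λ² - 10 - 10 = 1 - 20 ≡ 10; y = λ·(10 - 10) - 12 ≡ 17. → (10, 17)

(10, 17)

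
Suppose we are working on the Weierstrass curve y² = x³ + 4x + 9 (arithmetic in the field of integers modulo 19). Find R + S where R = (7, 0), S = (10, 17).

(7, 0) + (10, 17). λ = (17 - 0)/(10 - 7) ≡ 17/3 mod 19. 3⁻¹ ≡ 13 (mod 19), so λ ≡ 12.
  x = λ² - 7 - 10 = 144 - 17 ≡ 13; y = λ·(7 - 13) - 0 ≡ 4. → (13, 4)

(13, 4)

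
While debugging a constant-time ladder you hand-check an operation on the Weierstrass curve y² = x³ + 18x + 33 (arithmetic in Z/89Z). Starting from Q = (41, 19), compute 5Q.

Repeated addition: build up to 5Q.
2Q: tangent at (41, 19): λ = (3·41² + 18)/(2·19) ≡ 77/38. 38⁻¹ ≡ 82 (mod 89), so λ ≡ 77·82 ≡ 84.
  x = λ² - 41 - 41 = 7056 - 82 ≡ 32; y = λ·(41 - 32) - 19 ≡ 25. → (32, 25)
3Q: (32, 25) + (41, 19). λ = (19 - 25)/(41 - 32) ≡ 83/9 mod 89. 9⁻¹ ≡ 10 (mod 89) since 9·10 = 90 ≡ 1, so λ ≡ 29.
  x = λ² - 32 - 41 = 841 - 73 ≡ 56; y = λ·(32 - 56) - 25 ≡ 80. → (56, 80)
4Q: (56, 80) + (41, 19). λ = (19 - 80)/(41 - 56) ≡ 28/74 mod 89. 74⁻¹ ≡ 83 (mod 89), so λ ≡ 10.
  x = λ² - 56 - 41 = 100 - 97 ≡ 3; y = λ·(56 - 3) - 80 ≡ 5. → (3, 5)
5Q: (3, 5) + (41, 19). λ = (19 - 5)/(41 - 3) ≡ 14/38 mod 89. 38⁻¹ ≡ 82 (mod 89) since 38·82 = 3116 ≡ 1, so λ ≡ 80.
  x = λ² - 3 - 41 = 6400 - 44 ≡ 37; y = λ·(3 - 37) - 5 ≡ 34. → (37, 34)

(37, 34)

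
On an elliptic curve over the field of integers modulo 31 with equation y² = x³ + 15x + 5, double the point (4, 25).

(6, 1)

tangent at (4, 25): λ = (3·4² + 15)/(2·25) ≡ 1/19. 19⁻¹ ≡ 18 (mod 31), so λ ≡ 1·18 ≡ 18.
  x = λ² - 4 - 4 = 324 - 8 ≡ 6; y = λ·(4 - 6) - 25 ≡ 1. → (6, 1)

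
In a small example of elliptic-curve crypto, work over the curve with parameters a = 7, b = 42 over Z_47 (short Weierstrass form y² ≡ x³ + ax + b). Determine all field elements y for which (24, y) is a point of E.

13, 34

x³ + 7x + 42 = 14034 ≡ 28 (mod 47).
Square roots of 28 mod 47: 13 and 34 (since 13² = 169 ≡ 28).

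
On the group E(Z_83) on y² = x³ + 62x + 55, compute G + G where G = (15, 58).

(63, 32)

tangent at (15, 58): λ = (3·15² + 62)/(2·58) ≡ 73/33. 33⁻¹ ≡ 78 (mod 83) since 33·78 = 2574 ≡ 1, so λ ≡ 73·78 ≡ 50.
  x = λ² - 15 - 15 = 2500 - 30 ≡ 63; y = λ·(15 - 63) - 58 ≡ 32. → (63, 32)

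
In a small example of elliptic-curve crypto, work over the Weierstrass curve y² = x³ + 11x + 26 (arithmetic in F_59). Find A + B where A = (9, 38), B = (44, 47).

(55, 53)

(9, 38) + (44, 47). λ = (47 - 38)/(44 - 9) ≡ 9/35 mod 59. 35⁻¹ ≡ 27 (mod 59), so λ ≡ 7.
  x = λ² - 9 - 44 = 49 - 53 ≡ 55; y = λ·(9 - 55) - 38 ≡ 53. → (55, 53)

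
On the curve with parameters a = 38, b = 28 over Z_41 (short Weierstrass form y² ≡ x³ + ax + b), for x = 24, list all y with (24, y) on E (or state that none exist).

x³ + 38x + 28 = 14764 ≡ 4 (mod 41).
Square roots of 4 mod 41: 2 and 39 (since 2² = 4 ≡ 4).

2, 39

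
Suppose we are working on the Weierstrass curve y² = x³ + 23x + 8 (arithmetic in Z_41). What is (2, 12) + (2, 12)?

(14, 32)

tangent at (2, 12): λ = (3·2² + 23)/(2·12) ≡ 35/24. 24⁻¹ ≡ 12 (mod 41), so λ ≡ 35·12 ≡ 10.
  x = λ² - 2 - 2 = 100 - 4 ≡ 14; y = λ·(2 - 14) - 12 ≡ 32. → (14, 32)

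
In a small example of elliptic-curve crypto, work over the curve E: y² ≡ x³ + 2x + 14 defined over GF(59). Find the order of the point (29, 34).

2P: tangent at (29, 34): λ = (3·29² + 2)/(2·34) ≡ 47/9. 9⁻¹ ≡ 46 (mod 59), so λ ≡ 47·46 ≡ 38.
  x = λ² - 29 - 29 = 1444 - 58 ≡ 29; y = λ·(29 - 29) - 34 ≡ 25. → (29, 25)
3P: (29, 25) + (29, 34): same x and y₁ ≡ -y₂, so the sum is O.
3P = O, so the order is 3.

3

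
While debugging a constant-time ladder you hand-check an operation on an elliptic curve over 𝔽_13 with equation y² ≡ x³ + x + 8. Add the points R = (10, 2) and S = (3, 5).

(10, 2) + (3, 5). λ = (5 - 2)/(3 - 10) ≡ 3/6 mod 13. 6⁻¹ ≡ 11 (mod 13), so λ ≡ 7.
  x = λ² - 10 - 3 = 49 - 13 ≡ 10; y = λ·(10 - 10) - 2 ≡ 11. → (10, 11)

(10, 11)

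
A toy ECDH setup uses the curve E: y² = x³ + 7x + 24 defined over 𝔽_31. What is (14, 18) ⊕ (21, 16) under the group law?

(10, 3)

(14, 18) + (21, 16). λ = (16 - 18)/(21 - 14) ≡ 29/7 mod 31. 7⁻¹ ≡ 9 (mod 31) since 7·9 = 63 ≡ 1, so λ ≡ 13.
  x = λ² - 14 - 21 = 169 - 35 ≡ 10; y = λ·(14 - 10) - 18 ≡ 3. → (10, 3)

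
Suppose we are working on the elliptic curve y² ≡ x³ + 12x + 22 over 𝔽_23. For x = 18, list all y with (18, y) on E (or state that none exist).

x³ + 12x + 22 = 6070 ≡ 21 (mod 23).
21 is a non-residue mod 23; no y exists.

none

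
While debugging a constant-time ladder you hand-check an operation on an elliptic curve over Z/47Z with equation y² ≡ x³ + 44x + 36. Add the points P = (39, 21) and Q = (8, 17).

(3, 17)

(39, 21) + (8, 17). λ = (17 - 21)/(8 - 39) ≡ 43/16 mod 47. 16⁻¹ ≡ 3 (mod 47) since 16·3 = 48 ≡ 1, so λ ≡ 35.
  x = λ² - 39 - 8 = 1225 - 47 ≡ 3; y = λ·(39 - 3) - 21 ≡ 17. → (3, 17)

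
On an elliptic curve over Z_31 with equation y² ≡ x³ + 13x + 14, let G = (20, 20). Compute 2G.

tangent at (20, 20): λ = (3·20² + 13)/(2·20) ≡ 4/9. 9⁻¹ ≡ 7 (mod 31) since 9·7 = 63 ≡ 1, so λ ≡ 4·7 ≡ 28.
  x = λ² - 20 - 20 = 784 - 40 ≡ 0; y = λ·(20 - 0) - 20 ≡ 13. → (0, 13)

(0, 13)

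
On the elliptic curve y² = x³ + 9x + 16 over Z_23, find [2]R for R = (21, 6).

(20, 13)

tangent at (21, 6): λ = (3·21² + 9)/(2·6) ≡ 21/12. 12⁻¹ ≡ 2 (mod 23), so λ ≡ 21·2 ≡ 19.
  x = λ² - 21 - 21 = 361 - 42 ≡ 20; y = λ·(21 - 20) - 6 ≡ 13. → (20, 13)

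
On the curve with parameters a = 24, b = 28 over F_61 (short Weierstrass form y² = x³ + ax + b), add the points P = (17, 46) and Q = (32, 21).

(17, 46) + (32, 21). λ = (21 - 46)/(32 - 17) ≡ 36/15 mod 61. 15⁻¹ ≡ 57 (mod 61), so λ ≡ 39.
  x = λ² - 17 - 32 = 1521 - 49 ≡ 8; y = λ·(17 - 8) - 46 ≡ 0. → (8, 0)

(8, 0)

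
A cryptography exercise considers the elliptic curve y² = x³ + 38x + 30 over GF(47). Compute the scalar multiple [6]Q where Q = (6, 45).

(14, 43)

Double-and-add on 6 = (110)₂. Start with Q = (6, 45) for the leading 1-bit.
double: tangent at (6, 45): λ = (3·6² + 38)/(2·45) ≡ 5/43. 43⁻¹ ≡ 35 (mod 47) since 43·35 = 1505 ≡ 1, so λ ≡ 5·35 ≡ 34.
  x = λ² - 6 - 6 = 1156 - 12 ≡ 16; y = λ·(6 - 16) - 45 ≡ 38. → (16, 38)
add Q: (16, 38) + (6, 45). λ = (45 - 38)/(6 - 16) ≡ 7/37 mod 47. 37⁻¹ ≡ 14 (mod 47), so λ ≡ 4.
  x = λ² - 16 - 6 = 16 - 22 ≡ 41; y = λ·(16 - 41) - 38 ≡ 3. → (41, 3)
double: tangent at (41, 3): λ = (3·41² + 38)/(2·3) ≡ 5/6. 6⁻¹ ≡ 8 (mod 47) since 6·8 = 48 ≡ 1, so λ ≡ 5·8 ≡ 40.
  x = λ² - 41 - 41 = 1600 - 82 ≡ 14; y = λ·(41 - 14) - 3 ≡ 43. → (14, 43)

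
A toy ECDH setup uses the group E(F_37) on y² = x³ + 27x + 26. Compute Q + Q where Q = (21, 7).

tangent at (21, 7): λ = (3·21² + 27)/(2·7) ≡ 18/14. 14⁻¹ ≡ 8 (mod 37), so λ ≡ 18·8 ≡ 33.
  x = λ² - 21 - 21 = 1089 - 42 ≡ 11; y = λ·(21 - 11) - 7 ≡ 27. → (11, 27)

(11, 27)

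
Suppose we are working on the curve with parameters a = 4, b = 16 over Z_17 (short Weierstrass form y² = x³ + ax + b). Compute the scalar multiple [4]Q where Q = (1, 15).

Double-and-add on 4 = (100)₂. Start with Q = (1, 15) for the leading 1-bit.
double: tangent at (1, 15): λ = (3·1² + 4)/(2·15) ≡ 7/13. 13⁻¹ ≡ 4 (mod 17), so λ ≡ 7·4 ≡ 11.
  x = λ² - 1 - 1 = 121 - 2 ≡ 0; y = λ·(1 - 0) - 15 ≡ 13. → (0, 13)
double: tangent at (0, 13): λ = (3·0² + 4)/(2·13) ≡ 4/9. 9⁻¹ ≡ 2 (mod 17) since 9·2 = 18 ≡ 1, so λ ≡ 4·2 ≡ 8.
  x = λ² - 0 - 0 = 64 - 0 ≡ 13; y = λ·(0 - 13) - 13 ≡ 2. → (13, 2)

(13, 2)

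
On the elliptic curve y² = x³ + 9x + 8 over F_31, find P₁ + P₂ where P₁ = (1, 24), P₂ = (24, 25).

(22, 29)

(1, 24) + (24, 25). λ = (25 - 24)/(24 - 1) ≡ 1/23 mod 31. 23⁻¹ ≡ 27 (mod 31), so λ ≡ 27.
  x = λ² - 1 - 24 = 729 - 25 ≡ 22; y = λ·(1 - 22) - 24 ≡ 29. → (22, 29)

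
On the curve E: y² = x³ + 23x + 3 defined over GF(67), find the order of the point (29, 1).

2P: tangent at (29, 1): λ = (3·29² + 23)/(2·1) ≡ 0/2. 2⁻¹ ≡ 34 (mod 67), so λ ≡ 0·34 ≡ 0.
  x = λ² - 29 - 29 = 0 - 58 ≡ 9; y = λ·(29 - 9) - 1 ≡ 66. → (9, 66)
3P: (9, 66) + (29, 1). λ = (1 - 66)/(29 - 9) ≡ 2/20 mod 67. 20⁻¹ ≡ 57 (mod 67) since 20·57 = 1140 ≡ 1, so λ ≡ 47.
  x = λ² - 9 - 29 = 2209 - 38 ≡ 27; y = λ·(9 - 27) - 66 ≡ 26. → (27, 26)
4P: (27, 26) + (29, 1). λ = (1 - 26)/(29 - 27) ≡ 42/2 mod 67. 2⁻¹ ≡ 34 (mod 67) since 2·34 = 68 ≡ 1, so λ ≡ 21.
  x = λ² - 27 - 29 = 441 - 56 ≡ 50; y = λ·(27 - 50) - 26 ≡ 27. → (50, 27)
5P: (50, 27) + (29, 1). λ = (1 - 27)/(29 - 50) ≡ 41/46 mod 67. 46⁻¹ ≡ 51 (mod 67) since 46·51 = 2346 ≡ 1, so λ ≡ 14.
  x = λ² - 50 - 29 = 196 - 79 ≡ 50; y = λ·(50 - 50) - 27 ≡ 40. → (50, 40)
6P: (50, 40) + (29, 1). λ = (1 - 40)/(29 - 50) ≡ 28/46 mod 67. 46⁻¹ ≡ 51 (mod 67) since 46·51 = 2346 ≡ 1, so λ ≡ 21.
  x = λ² - 50 - 29 = 441 - 79 ≡ 27; y = λ·(50 - 27) - 40 ≡ 41. → (27, 41)
7P: (27, 41) + (29, 1). λ = (1 - 41)/(29 - 27) ≡ 27/2 mod 67. 2⁻¹ ≡ 34 (mod 67), so λ ≡ 47.
  x = λ² - 27 - 29 = 2209 - 56 ≡ 9; y = λ·(27 - 9) - 41 ≡ 1. → (9, 1)
8P: (9, 1) + (29, 1). λ = (1 - 1)/(29 - 9) ≡ 0/20 mod 67. 20⁻¹ ≡ 57 (mod 67), so λ ≡ 0.
  x = λ² - 9 - 29 = 0 - 38 ≡ 29; y = λ·(9 - 29) - 1 ≡ 66. → (29, 66)
9P: (29, 66) + (29, 1): same x and y₁ ≡ -y₂, so the sum is the point at infinity.
9P = the point at infinity, so the order is 9.

9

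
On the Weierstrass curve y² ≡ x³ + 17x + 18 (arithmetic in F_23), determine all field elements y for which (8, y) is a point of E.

none

x³ + 17x + 18 = 666 ≡ 22 (mod 23).
22 is a non-residue mod 23; no y exists.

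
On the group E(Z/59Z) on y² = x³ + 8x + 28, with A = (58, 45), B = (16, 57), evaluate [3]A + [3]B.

(29, 20)

First 3A:
Repeated addition: build up to 3A.
2A: tangent at (58, 45): λ = (3·58² + 8)/(2·45) ≡ 11/31. 31⁻¹ ≡ 40 (mod 59), so λ ≡ 11·40 ≡ 27.
  x = λ² - 58 - 58 = 729 - 116 ≡ 23; y = λ·(58 - 23) - 45 ≡ 15. → (23, 15)
3A: (23, 15) + (58, 45). λ = (45 - 15)/(58 - 23) ≡ 30/35 mod 59. 35⁻¹ ≡ 27 (mod 59) since 35·27 = 945 ≡ 1, so λ ≡ 43.
  x = λ² - 23 - 58 = 1849 - 81 ≡ 57; y = λ·(23 - 57) - 15 ≡ 57. → (57, 57)
3A = (57, 57).
Next 3B:
Repeated addition: build up to 3B.
2B: tangent at (16, 57): λ = (3·16² + 8)/(2·57) ≡ 9/55. 55⁻¹ ≡ 44 (mod 59), so λ ≡ 9·44 ≡ 42.
  x = λ² - 16 - 16 = 1764 - 32 ≡ 21; y = λ·(16 - 21) - 57 ≡ 28. → (21, 28)
3B: (21, 28) + (16, 57). λ = (57 - 28)/(16 - 21) ≡ 29/54 mod 59. 54⁻¹ ≡ 47 (mod 59), so λ ≡ 6.
  x = λ² - 21 - 16 = 36 - 37 ≡ 58; y = λ·(21 - 58) - 28 ≡ 45. → (58, 45)
3B = (58, 45).
Finally 3A + 3B:
(57, 57) + (58, 45). λ = (45 - 57)/(58 - 57) ≡ 47/1 mod 59. 1⁻¹ ≡ 1 (mod 59) since 1·1 = 1 ≡ 1, so λ ≡ 47.
  x = λ² - 57 - 58 = 2209 - 115 ≡ 29; y = λ·(57 - 29) - 57 ≡ 20. → (29, 20)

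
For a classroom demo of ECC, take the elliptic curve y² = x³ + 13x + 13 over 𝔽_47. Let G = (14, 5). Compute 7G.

(39, 33)

Double-and-add on 7 = (111)₂. Start with G = (14, 5) for the leading 1-bit.
double: tangent at (14, 5): λ = (3·14² + 13)/(2·5) ≡ 37/10. 10⁻¹ ≡ 33 (mod 47) since 10·33 = 330 ≡ 1, so λ ≡ 37·33 ≡ 46.
  x = λ² - 14 - 14 = 2116 - 28 ≡ 20; y = λ·(14 - 20) - 5 ≡ 1. → (20, 1)
add G: (20, 1) + (14, 5). λ = (5 - 1)/(14 - 20) ≡ 4/41 mod 47. 41⁻¹ ≡ 39 (mod 47), so λ ≡ 15.
  x = λ² - 20 - 14 = 225 - 34 ≡ 3; y = λ·(20 - 3) - 1 ≡ 19. → (3, 19)
double: tangent at (3, 19): λ = (3·3² + 13)/(2·19) ≡ 40/38. 38⁻¹ ≡ 26 (mod 47), so λ ≡ 40·26 ≡ 6.
  x = λ² - 3 - 3 = 36 - 6 ≡ 30; y = λ·(3 - 30) - 19 ≡ 7. → (30, 7)
add G: (30, 7) + (14, 5). λ = (5 - 7)/(14 - 30) ≡ 45/31 mod 47. 31⁻¹ ≡ 44 (mod 47) since 31·44 = 1364 ≡ 1, so λ ≡ 6.
  x = λ² - 30 - 14 = 36 - 44 ≡ 39; y = λ·(30 - 39) - 7 ≡ 33. → (39, 33)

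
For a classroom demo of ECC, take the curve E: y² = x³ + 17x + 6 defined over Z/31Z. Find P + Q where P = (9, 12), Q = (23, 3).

(9, 12) + (23, 3). λ = (3 - 12)/(23 - 9) ≡ 22/14 mod 31. 14⁻¹ ≡ 20 (mod 31) since 14·20 = 280 ≡ 1, so λ ≡ 6.
  x = λ² - 9 - 23 = 36 - 32 ≡ 4; y = λ·(9 - 4) - 12 ≡ 18. → (4, 18)

(4, 18)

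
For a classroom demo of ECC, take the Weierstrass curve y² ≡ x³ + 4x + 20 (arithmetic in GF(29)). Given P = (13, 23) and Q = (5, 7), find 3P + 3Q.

First 3P:
Repeated addition: build up to 3P.
2P: tangent at (13, 23): λ = (3·13² + 4)/(2·23) ≡ 18/17. 17⁻¹ ≡ 12 (mod 29), so λ ≡ 18·12 ≡ 13.
  x = λ² - 13 - 13 = 169 - 26 ≡ 27; y = λ·(13 - 27) - 23 ≡ 27. → (27, 27)
3P: (27, 27) + (13, 23). λ = (23 - 27)/(13 - 27) ≡ 25/15 mod 29. 15⁻¹ ≡ 2 (mod 29), so λ ≡ 21.
  x = λ² - 27 - 13 = 441 - 40 ≡ 24; y = λ·(27 - 24) - 27 ≡ 7. → (24, 7)
3P = (24, 7).
Next 3Q:
Repeated addition: build up to 3Q.
2Q: tangent at (5, 7): λ = (3·5² + 4)/(2·7) ≡ 21/14. 14⁻¹ ≡ 27 (mod 29), so λ ≡ 21·27 ≡ 16.
  x = λ² - 5 - 5 = 256 - 10 ≡ 14; y = λ·(5 - 14) - 7 ≡ 23. → (14, 23)
3Q: (14, 23) + (5, 7). λ = (7 - 23)/(5 - 14) ≡ 13/20 mod 29. 20⁻¹ ≡ 16 (mod 29), so λ ≡ 5.
  x = λ² - 14 - 5 = 25 - 19 ≡ 6; y = λ·(14 - 6) - 23 ≡ 17. → (6, 17)
3Q = (6, 17).
Finally 3P + 3Q:
(24, 7) + (6, 17). λ = (17 - 7)/(6 - 24) ≡ 10/11 mod 29. 11⁻¹ ≡ 8 (mod 29) since 11·8 = 88 ≡ 1, so λ ≡ 22.
  x = λ² - 24 - 6 = 484 - 30 ≡ 19; y = λ·(24 - 19) - 7 ≡ 16. → (19, 16)

(19, 16)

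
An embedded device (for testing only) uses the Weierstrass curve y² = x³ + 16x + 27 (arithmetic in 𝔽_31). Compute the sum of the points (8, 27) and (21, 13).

(16, 15)

(8, 27) + (21, 13). λ = (13 - 27)/(21 - 8) ≡ 17/13 mod 31. 13⁻¹ ≡ 12 (mod 31), so λ ≡ 18.
  x = λ² - 8 - 21 = 324 - 29 ≡ 16; y = λ·(8 - 16) - 27 ≡ 15. → (16, 15)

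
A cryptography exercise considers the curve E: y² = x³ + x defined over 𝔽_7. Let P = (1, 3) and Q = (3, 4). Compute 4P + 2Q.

(1, 3)

First 4P:
Repeated addition: build up to 4P.
2P: tangent at (1, 3): λ = (3·1² + 1)/(2·3) ≡ 4/6. 6⁻¹ ≡ 6 (mod 7), so λ ≡ 4·6 ≡ 3.
  x = λ² - 1 - 1 = 9 - 2 ≡ 0; y = λ·(1 - 0) - 3 ≡ 0. → (0, 0)
3P: (0, 0) + (1, 3). λ = (3 - 0)/(1 - 0) ≡ 3/1 mod 7. 1⁻¹ ≡ 1 (mod 7) since 1·1 = 1 ≡ 1, so λ ≡ 3.
  x = λ² - 0 - 1 = 9 - 1 ≡ 1; y = λ·(0 - 1) - 0 ≡ 4. → (1, 4)
4P: (1, 4) + (1, 3): same x and y₁ ≡ -y₂, so the sum is the point at infinity.
4P = the point at infinity.
Next 2Q:
Repeated addition: build up to 2Q.
2Q: tangent at (3, 4): λ = (3·3² + 1)/(2·4) ≡ 0/1. 1⁻¹ ≡ 1 (mod 7), so λ ≡ 0·1 ≡ 0.
  x = λ² - 3 - 3 = 0 - 6 ≡ 1; y = λ·(3 - 1) - 4 ≡ 3. → (1, 3)
2Q = (1, 3).
Finally 4P + 2Q:
the point at infinity + (1, 3) = (1, 3) (identity).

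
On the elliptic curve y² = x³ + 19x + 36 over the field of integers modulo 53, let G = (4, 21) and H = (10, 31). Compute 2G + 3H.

(29, 38)

First 2G:
Repeated addition: build up to 2G.
2G: tangent at (4, 21): λ = (3·4² + 19)/(2·21) ≡ 14/42. 42⁻¹ ≡ 24 (mod 53) since 42·24 = 1008 ≡ 1, so λ ≡ 14·24 ≡ 18.
  x = λ² - 4 - 4 = 324 - 8 ≡ 51; y = λ·(4 - 51) - 21 ≡ 34. → (51, 34)
2G = (51, 34).
Next 3H:
Repeated addition: build up to 3H.
2H: tangent at (10, 31): λ = (3·10² + 19)/(2·31) ≡ 1/9. 9⁻¹ ≡ 6 (mod 53), so λ ≡ 1·6 ≡ 6.
  x = λ² - 10 - 10 = 36 - 20 ≡ 16; y = λ·(10 - 16) - 31 ≡ 39. → (16, 39)
3H: (16, 39) + (10, 31). λ = (31 - 39)/(10 - 16) ≡ 45/47 mod 53. 47⁻¹ ≡ 44 (mod 53), so λ ≡ 19.
  x = λ² - 16 - 10 = 361 - 26 ≡ 17; y = λ·(16 - 17) - 39 ≡ 48. → (17, 48)
3H = (17, 48).
Finally 2G + 3H:
(51, 34) + (17, 48). λ = (48 - 34)/(17 - 51) ≡ 14/19 mod 53. 19⁻¹ ≡ 14 (mod 53), so λ ≡ 37.
  x = λ² - 51 - 17 = 1369 - 68 ≡ 29; y = λ·(51 - 29) - 34 ≡ 38. → (29, 38)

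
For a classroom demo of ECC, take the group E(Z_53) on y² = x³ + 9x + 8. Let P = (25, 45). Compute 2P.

tangent at (25, 45): λ = (3·25² + 9)/(2·45) ≡ 29/37. 37⁻¹ ≡ 43 (mod 53), so λ ≡ 29·43 ≡ 28.
  x = λ² - 25 - 25 = 784 - 50 ≡ 45; y = λ·(25 - 45) - 45 ≡ 31. → (45, 31)

(45, 31)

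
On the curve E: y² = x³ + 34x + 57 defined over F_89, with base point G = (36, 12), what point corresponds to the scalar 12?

(36, 12)

Double-and-add on 12 = (1100)₂. Start with G = (36, 12) for the leading 1-bit.
double: tangent at (36, 12): λ = (3·36² + 34)/(2·12) ≡ 6/24. 24⁻¹ ≡ 26 (mod 89), so λ ≡ 6·26 ≡ 67.
  x = λ² - 36 - 36 = 4489 - 72 ≡ 56; y = λ·(36 - 56) - 12 ≡ 72. → (56, 72)
add G: (56, 72) + (36, 12). λ = (12 - 72)/(36 - 56) ≡ 29/69 mod 89. 69⁻¹ ≡ 40 (mod 89), so λ ≡ 3.
  x = λ² - 56 - 36 = 9 - 92 ≡ 6; y = λ·(56 - 6) - 72 ≡ 78. → (6, 78)
double: tangent at (6, 78): λ = (3·6² + 34)/(2·78) ≡ 53/67. 67⁻¹ ≡ 4 (mod 89), so λ ≡ 53·4 ≡ 34.
  x = λ² - 6 - 6 = 1156 - 12 ≡ 76; y = λ·(6 - 76) - 78 ≡ 34. → (76, 34)
double: tangent at (76, 34): λ = (3·76² + 34)/(2·34) ≡ 7/68. 68⁻¹ ≡ 72 (mod 89), so λ ≡ 7·72 ≡ 59.
  x = λ² - 76 - 76 = 3481 - 152 ≡ 36; y = λ·(76 - 36) - 34 ≡ 12. → (36, 12)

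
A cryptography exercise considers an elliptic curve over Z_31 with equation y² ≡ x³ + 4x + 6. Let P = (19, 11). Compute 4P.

Repeated addition: build up to 4P.
2P: tangent at (19, 11): λ = (3·19² + 4)/(2·11) ≡ 2/22. 22⁻¹ ≡ 24 (mod 31), so λ ≡ 2·24 ≡ 17.
  x = λ² - 19 - 19 = 289 - 38 ≡ 3; y = λ·(19 - 3) - 11 ≡ 13. → (3, 13)
3P: (3, 13) + (19, 11). λ = (11 - 13)/(19 - 3) ≡ 29/16 mod 31. 16⁻¹ ≡ 2 (mod 31), so λ ≡ 27.
  x = λ² - 3 - 19 = 729 - 22 ≡ 25; y = λ·(3 - 25) - 13 ≡ 13. → (25, 13)
4P: (25, 13) + (19, 11). λ = (11 - 13)/(19 - 25) ≡ 29/25 mod 31. 25⁻¹ ≡ 5 (mod 31) since 25·5 = 125 ≡ 1, so λ ≡ 21.
  x = λ² - 25 - 19 = 441 - 44 ≡ 25; y = λ·(25 - 25) - 13 ≡ 18. → (25, 18)

(25, 18)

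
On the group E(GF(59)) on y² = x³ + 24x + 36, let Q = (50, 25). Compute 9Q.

Repeated addition: build up to 9Q.
2Q: tangent at (50, 25): λ = (3·50² + 24)/(2·25) ≡ 31/50. 50⁻¹ ≡ 13 (mod 59), so λ ≡ 31·13 ≡ 49.
  x = λ² - 50 - 50 = 2401 - 100 ≡ 0; y = λ·(50 - 0) - 25 ≡ 6. → (0, 6)
3Q: (0, 6) + (50, 25). λ = (25 - 6)/(50 - 0) ≡ 19/50 mod 59. 50⁻¹ ≡ 13 (mod 59), so λ ≡ 11.
  x = λ² - 0 - 50 = 121 - 50 ≡ 12; y = λ·(0 - 12) - 6 ≡ 39. → (12, 39)
4Q: (12, 39) + (50, 25). λ = (25 - 39)/(50 - 12) ≡ 45/38 mod 59. 38⁻¹ ≡ 14 (mod 59) since 38·14 = 532 ≡ 1, so λ ≡ 40.
  x = λ² - 12 - 50 = 1600 - 62 ≡ 4; y = λ·(12 - 4) - 39 ≡ 45. → (4, 45)
5Q: (4, 45) + (50, 25). λ = (25 - 45)/(50 - 4) ≡ 39/46 mod 59. 46⁻¹ ≡ 9 (mod 59), so λ ≡ 56.
  x = λ² - 4 - 50 = 3136 - 54 ≡ 14; y = λ·(4 - 14) - 45 ≡ 44. → (14, 44)
6Q: (14, 44) + (50, 25). λ = (25 - 44)/(50 - 14) ≡ 40/36 mod 59. 36⁻¹ ≡ 41 (mod 59) since 36·41 = 1476 ≡ 1, so λ ≡ 47.
  x = λ² - 14 - 50 = 2209 - 64 ≡ 21; y = λ·(14 - 21) - 44 ≡ 40. → (21, 40)
7Q: (21, 40) + (50, 25). λ = (25 - 40)/(50 - 21) ≡ 44/29 mod 59. 29⁻¹ ≡ 57 (mod 59), so λ ≡ 30.
  x = λ² - 21 - 50 = 900 - 71 ≡ 3; y = λ·(21 - 3) - 40 ≡ 28. → (3, 28)
8Q: (3, 28) + (50, 25). λ = (25 - 28)/(50 - 3) ≡ 56/47 mod 59. 47⁻¹ ≡ 54 (mod 59), so λ ≡ 15.
  x = λ² - 3 - 50 = 225 - 53 ≡ 54; y = λ·(3 - 54) - 28 ≡ 33. → (54, 33)
9Q: (54, 33) + (50, 25). λ = (25 - 33)/(50 - 54) ≡ 51/55 mod 59. 55⁻¹ ≡ 44 (mod 59), so λ ≡ 2.
  x = λ² - 54 - 50 = 4 - 104 ≡ 18; y = λ·(54 - 18) - 33 ≡ 39. → (18, 39)

(18, 39)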